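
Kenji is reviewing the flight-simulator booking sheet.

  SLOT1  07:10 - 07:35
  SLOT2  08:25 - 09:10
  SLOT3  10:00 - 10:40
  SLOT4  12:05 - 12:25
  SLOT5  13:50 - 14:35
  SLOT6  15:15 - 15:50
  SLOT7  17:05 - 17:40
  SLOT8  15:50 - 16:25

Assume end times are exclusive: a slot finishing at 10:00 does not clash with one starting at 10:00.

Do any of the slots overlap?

No

Sorted by start: SLOT1, SLOT2, SLOT3, SLOT4, SLOT5, SLOT6, SLOT8, SLOT7.
SLOT2 starts after SLOT1 ends, so nothing later overlaps SLOT1 either.
SLOT3 starts after SLOT2 ends, so nothing later overlaps SLOT2 either.
SLOT4 starts after SLOT3 ends, so nothing later overlaps SLOT3 either.
SLOT5 starts after SLOT4 ends, so nothing later overlaps SLOT4 either.
SLOT6 starts after SLOT5 ends, so nothing later overlaps SLOT5 either.
SLOT8 starts exactly when SLOT6 ends (back-to-back, no overlap), so nothing later overlaps SLOT6 either.
SLOT7 starts after SLOT8 ends.
Every pair is clear; the schedule has no overlaps.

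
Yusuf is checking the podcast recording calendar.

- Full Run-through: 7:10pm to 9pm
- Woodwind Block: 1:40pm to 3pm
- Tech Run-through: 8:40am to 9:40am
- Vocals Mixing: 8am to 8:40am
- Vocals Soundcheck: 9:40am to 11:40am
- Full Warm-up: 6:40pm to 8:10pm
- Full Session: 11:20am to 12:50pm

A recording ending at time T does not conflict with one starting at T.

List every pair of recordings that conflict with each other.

Sorted by start: Vocals Mixing, Tech Run-through, Vocals Soundcheck, Full Session, Woodwind Block, Full Warm-up, Full Run-through.
Tech Run-through starts exactly when Vocals Mixing ends (back-to-back, no overlap) — done with Vocals Mixing.
Vocals Soundcheck starts exactly when Tech Run-through ends (back-to-back, no overlap) — done with Tech Run-through.
Full Session starts before Vocals Soundcheck ends → Vocals Soundcheck and Full Session overlap.
Woodwind Block starts after Vocals Soundcheck ends — done with Vocals Soundcheck.
Woodwind Block starts after Full Session ends — done with Full Session.
Full Warm-up starts after Woodwind Block ends — done with Woodwind Block.
Full Run-through starts before Full Warm-up ends → Full Warm-up and Full Run-through overlap.

Full Run-through & Full Warm-up, Full Session & Vocals Soundcheck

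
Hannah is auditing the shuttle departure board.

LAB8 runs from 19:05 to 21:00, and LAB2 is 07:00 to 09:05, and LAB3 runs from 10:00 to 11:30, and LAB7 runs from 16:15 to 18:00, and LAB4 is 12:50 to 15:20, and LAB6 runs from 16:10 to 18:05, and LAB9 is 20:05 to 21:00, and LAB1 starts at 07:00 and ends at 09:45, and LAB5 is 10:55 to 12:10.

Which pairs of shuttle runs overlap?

LAB1 & LAB2, LAB3 & LAB5, LAB6 & LAB7, LAB8 & LAB9

Two intervals overlap when each starts before the other ends.
Sorted by start: LAB1, LAB2, LAB3, LAB5, LAB4, LAB6, LAB7, LAB8, LAB9.
LAB2 starts before LAB1 ends → LAB1 and LAB2 overlap.
LAB3 starts after LAB1 ends, so nothing later overlaps LAB1 either.
LAB3 starts after LAB2 ends, so nothing later overlaps LAB2 either.
LAB5 starts before LAB3 ends → LAB3 and LAB5 overlap.
LAB4 starts after LAB3 ends, so nothing later overlaps LAB3 either.
LAB4 starts after LAB5 ends, so nothing later overlaps LAB5 either.
LAB6 starts after LAB4 ends, so nothing later overlaps LAB4 either.
LAB7 starts before LAB6 ends → LAB6 and LAB7 overlap.
LAB8 starts after LAB6 ends, so nothing later overlaps LAB6 either.
LAB8 starts after LAB7 ends, so nothing later overlaps LAB7 either.
LAB9 starts before LAB8 ends → LAB8 and LAB9 overlap.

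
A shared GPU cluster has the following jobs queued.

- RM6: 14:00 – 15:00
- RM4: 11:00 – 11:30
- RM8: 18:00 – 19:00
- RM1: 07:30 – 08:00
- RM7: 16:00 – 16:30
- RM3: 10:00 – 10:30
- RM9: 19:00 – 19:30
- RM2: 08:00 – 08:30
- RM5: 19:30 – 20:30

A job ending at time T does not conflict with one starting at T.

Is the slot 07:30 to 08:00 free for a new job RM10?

No — it overlaps RM1

RM1: starts 07:30 before RM10 ends 08:00, and ends 08:00 after RM10 starts 07:30 → overlap.
RM2: starts 08:00 at or after RM10 ends 08:00 → clear.
RM3: starts 10:00 at or after RM10 ends 08:00 → clear.
RM4: starts 11:00 at or after RM10 ends 08:00 → clear.
RM6: starts 14:00 at or after RM10 ends 08:00 → clear.
RM7: starts 16:00 at or after RM10 ends 08:00 → clear.
RM8: starts 18:00 at or after RM10 ends 08:00 → clear.
RM9: starts 19:00 at or after RM10 ends 08:00 → clear.
RM5: starts 19:30 at or after RM10 ends 08:00 → clear.
RM10 overlaps RM1.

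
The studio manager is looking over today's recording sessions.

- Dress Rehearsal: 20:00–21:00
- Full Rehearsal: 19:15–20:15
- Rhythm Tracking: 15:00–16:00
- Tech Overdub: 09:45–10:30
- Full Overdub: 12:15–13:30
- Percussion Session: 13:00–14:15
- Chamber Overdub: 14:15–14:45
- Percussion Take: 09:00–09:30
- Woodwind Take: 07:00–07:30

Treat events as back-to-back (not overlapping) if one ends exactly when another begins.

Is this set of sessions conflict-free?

Two intervals overlap when each starts before the other ends.
Sorted by start: Woodwind Take, Percussion Take, Tech Overdub, Full Overdub, Percussion Session, Chamber Overdub, Rhythm Tracking, Full Rehearsal, Dress Rehearsal.
Percussion Take starts after Woodwind Take ends, so Woodwind Take has no further overlaps.
Tech Overdub starts after Percussion Take ends, so Percussion Take has no further overlaps.
Full Overdub starts after Tech Overdub ends, so Tech Overdub has no further overlaps.
Percussion Session starts before Full Overdub ends → Full Overdub and Percussion Session overlap.
That's a conflict, so the schedule is not conflict-free.

No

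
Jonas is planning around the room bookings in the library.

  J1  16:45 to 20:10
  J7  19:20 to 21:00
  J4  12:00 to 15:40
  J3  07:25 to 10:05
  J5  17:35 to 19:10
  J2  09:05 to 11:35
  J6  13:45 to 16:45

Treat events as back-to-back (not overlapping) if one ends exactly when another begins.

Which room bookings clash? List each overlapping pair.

J1 & J5, J1 & J7, J2 & J3, J4 & J6

Two intervals overlap when each starts before the other ends.
Sorted by start: J3, J2, J4, J6, J1, J5, J7.
J2 starts before J3 ends → J3 and J2 overlap.
J4 starts after J3 ends, so nothing later overlaps J3 either.
J4 starts after J2 ends, so nothing later overlaps J2 either.
J6 starts before J4 ends → J4 and J6 overlap.
J1 starts after J4 ends, so nothing later overlaps J4 either.
J1 starts exactly when J6 ends (back-to-back, no overlap), so nothing later overlaps J6 either.
J5 starts before J1 ends → J1 and J5 overlap.
J7 starts before J1 ends → J1 and J7 overlap.
J7 starts after J5 ends.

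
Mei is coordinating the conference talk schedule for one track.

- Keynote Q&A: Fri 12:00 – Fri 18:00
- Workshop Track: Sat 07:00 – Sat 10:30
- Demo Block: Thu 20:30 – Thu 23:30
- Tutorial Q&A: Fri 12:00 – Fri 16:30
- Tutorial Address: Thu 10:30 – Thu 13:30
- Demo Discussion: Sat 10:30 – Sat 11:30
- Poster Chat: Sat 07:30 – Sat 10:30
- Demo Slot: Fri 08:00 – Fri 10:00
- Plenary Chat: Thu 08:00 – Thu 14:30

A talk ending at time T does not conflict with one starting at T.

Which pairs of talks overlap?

Sorted by start: Plenary Chat, Tutorial Address, Demo Block, Demo Slot, Tutorial Q&A, Keynote Q&A, Workshop Track, Poster Chat, Demo Discussion.
Tutorial Address starts before Plenary Chat ends → Plenary Chat and Tutorial Address overlap.
Demo Block starts after Plenary Chat ends; Plenary Chat is clear from here.
Demo Block starts after Tutorial Address ends; Tutorial Address is clear from here.
Demo Slot starts after Demo Block ends; Demo Block is clear from here.
Tutorial Q&A starts after Demo Slot ends; Demo Slot is clear from here.
Keynote Q&A starts before Tutorial Q&A ends → Tutorial Q&A and Keynote Q&A overlap.
Workshop Track starts after Tutorial Q&A ends; Tutorial Q&A is clear from here.
Workshop Track starts after Keynote Q&A ends; Keynote Q&A is clear from here.
Poster Chat starts before Workshop Track ends → Workshop Track and Poster Chat overlap.
Demo Discussion starts exactly when Workshop Track ends (back-to-back, no overlap).
Demo Discussion starts exactly when Poster Chat ends (back-to-back, no overlap).

Keynote Q&A & Tutorial Q&A, Plenary Chat & Tutorial Address, Poster Chat & Workshop Track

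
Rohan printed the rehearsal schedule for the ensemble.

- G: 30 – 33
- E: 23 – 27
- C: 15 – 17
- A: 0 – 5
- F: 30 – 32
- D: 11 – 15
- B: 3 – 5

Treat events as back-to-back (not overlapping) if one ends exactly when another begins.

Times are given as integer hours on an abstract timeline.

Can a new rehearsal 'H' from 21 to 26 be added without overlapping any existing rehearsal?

No — it overlaps E

A: ends 5 at or before H starts 21 → clear.
B: ends 5 at or before H starts 21 → clear.
D: ends 15 at or before H starts 21 → clear.
C: ends 17 at or before H starts 21 → clear.
E: starts 23 before H ends 26, and ends 27 after H starts 21 → overlap.
F: starts 30 at or after H ends 26 → clear.
G: starts 30 at or after H ends 26 → clear.
H overlaps E.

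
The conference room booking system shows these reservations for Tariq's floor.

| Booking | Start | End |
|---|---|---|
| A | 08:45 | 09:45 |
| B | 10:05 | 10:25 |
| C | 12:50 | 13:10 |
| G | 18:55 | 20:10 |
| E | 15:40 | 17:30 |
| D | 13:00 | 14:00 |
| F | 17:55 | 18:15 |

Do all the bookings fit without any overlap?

Sorted by start: A, B, C, D, E, F, G.
B starts after A ends, so nothing later overlaps A either.
C starts after B ends, so nothing later overlaps B either.
D starts before C ends → C and D overlap.
That's a conflict, so the schedule is not conflict-free.

No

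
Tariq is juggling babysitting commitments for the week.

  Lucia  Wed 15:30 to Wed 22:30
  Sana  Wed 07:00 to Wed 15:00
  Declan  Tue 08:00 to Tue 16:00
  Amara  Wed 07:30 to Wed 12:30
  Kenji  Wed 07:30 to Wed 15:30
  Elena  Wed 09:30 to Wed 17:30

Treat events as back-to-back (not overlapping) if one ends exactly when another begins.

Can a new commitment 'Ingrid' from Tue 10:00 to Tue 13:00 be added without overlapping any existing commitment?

Declan: starts Tue 08:00 before Ingrid ends Tue 13:00, and ends Tue 16:00 after Ingrid starts Tue 10:00 → overlap.
Sana: starts Wed 07:00 at or after Ingrid ends Tue 13:00 → clear.
Amara: starts Wed 07:30 at or after Ingrid ends Tue 13:00 → clear.
Kenji: starts Wed 07:30 at or after Ingrid ends Tue 13:00 → clear.
Elena: starts Wed 09:30 at or after Ingrid ends Tue 13:00 → clear.
Lucia: starts Wed 15:30 at or after Ingrid ends Tue 13:00 → clear.
Ingrid overlaps Declan.

No — it overlaps Declan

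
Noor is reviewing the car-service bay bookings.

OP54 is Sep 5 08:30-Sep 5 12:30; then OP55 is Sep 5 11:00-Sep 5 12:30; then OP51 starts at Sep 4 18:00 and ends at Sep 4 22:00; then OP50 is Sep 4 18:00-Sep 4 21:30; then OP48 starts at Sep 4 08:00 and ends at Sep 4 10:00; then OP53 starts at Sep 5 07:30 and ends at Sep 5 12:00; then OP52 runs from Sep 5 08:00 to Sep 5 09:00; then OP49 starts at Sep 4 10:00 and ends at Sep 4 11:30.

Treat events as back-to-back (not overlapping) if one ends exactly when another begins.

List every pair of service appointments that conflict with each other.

OP50 & OP51, OP52 & OP53, OP52 & OP54, OP53 & OP54, OP53 & OP55, OP54 & OP55

Sorted by start: OP48, OP49, OP50, OP51, OP53, OP52, OP54, OP55.
OP49 starts exactly when OP48 ends (back-to-back, no overlap), so OP48 has no further overlaps.
OP50 starts after OP49 ends, so OP49 has no further overlaps.
OP51 starts before OP50 ends → OP50 and OP51 overlap.
OP53 starts after OP50 ends, so OP50 has no further overlaps.
OP53 starts after OP51 ends, so OP51 has no further overlaps.
OP52 starts before OP53 ends → OP53 and OP52 overlap.
OP54 starts before OP53 ends → OP53 and OP54 overlap.
OP55 starts before OP53 ends → OP53 and OP55 overlap.
OP54 starts before OP52 ends → OP52 and OP54 overlap.
OP55 starts after OP52 ends.
OP55 starts before OP54 ends → OP54 and OP55 overlap.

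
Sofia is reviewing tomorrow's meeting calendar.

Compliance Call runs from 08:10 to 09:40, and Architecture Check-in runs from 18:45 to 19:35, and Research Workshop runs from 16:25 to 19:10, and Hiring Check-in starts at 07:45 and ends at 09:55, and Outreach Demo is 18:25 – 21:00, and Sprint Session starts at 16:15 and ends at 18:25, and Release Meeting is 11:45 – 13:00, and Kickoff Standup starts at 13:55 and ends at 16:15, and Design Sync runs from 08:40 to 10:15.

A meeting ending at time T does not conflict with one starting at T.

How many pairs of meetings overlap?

Two intervals overlap when each starts before the other ends.
Sorted by start: Hiring Check-in, Compliance Call, Design Sync, Release Meeting, Kickoff Standup, Sprint Session, Research Workshop, Outreach Demo, Architecture Check-in.
Compliance Call starts before Hiring Check-in ends → Hiring Check-in and Compliance Call overlap.
Design Sync starts before Hiring Check-in ends → Hiring Check-in and Design Sync overlap.
Release Meeting starts after Hiring Check-in ends, so nothing later overlaps Hiring Check-in either.
Design Sync starts before Compliance Call ends → Compliance Call and Design Sync overlap.
Release Meeting starts after Compliance Call ends, so nothing later overlaps Compliance Call either.
Release Meeting starts after Design Sync ends, so nothing later overlaps Design Sync either.
Kickoff Standup starts after Release Meeting ends, so nothing later overlaps Release Meeting either.
Sprint Session starts exactly when Kickoff Standup ends (back-to-back, no overlap), so nothing later overlaps Kickoff Standup either.
Research Workshop starts before Sprint Session ends → Sprint Session and Research Workshop overlap.
Outreach Demo starts exactly when Sprint Session ends (back-to-back, no overlap), so nothing later overlaps Sprint Session either.
Outreach Demo starts before Research Workshop ends → Research Workshop and Outreach Demo overlap.
Architecture Check-in starts before Research Workshop ends → Research Workshop and Architecture Check-in overlap.
Architecture Check-in starts before Outreach Demo ends → Outreach Demo and Architecture Check-in overlap.
Overlapping pairs: Architecture Check-in & Outreach Demo, Architecture Check-in & Research Workshop, Compliance Call & Design Sync, Compliance Call & Hiring Check-in, Design Sync & Hiring Check-in, Outreach Demo & Research Workshop, Research Workshop & Sprint Session — 7 in total.

7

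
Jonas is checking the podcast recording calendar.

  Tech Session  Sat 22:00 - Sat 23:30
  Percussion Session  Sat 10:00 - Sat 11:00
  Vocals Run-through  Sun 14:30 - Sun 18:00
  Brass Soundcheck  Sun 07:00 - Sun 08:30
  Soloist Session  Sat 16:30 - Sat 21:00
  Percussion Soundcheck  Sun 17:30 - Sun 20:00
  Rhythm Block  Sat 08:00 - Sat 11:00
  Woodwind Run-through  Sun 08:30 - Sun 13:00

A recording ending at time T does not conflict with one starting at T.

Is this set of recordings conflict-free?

No

Sorted by start: Rhythm Block, Percussion Session, Soloist Session, Tech Session, Brass Soundcheck, Woodwind Run-through, Vocals Run-through, Percussion Soundcheck.
Percussion Session starts before Rhythm Block ends → Rhythm Block and Percussion Session overlap.
That's a conflict, so the schedule is not conflict-free.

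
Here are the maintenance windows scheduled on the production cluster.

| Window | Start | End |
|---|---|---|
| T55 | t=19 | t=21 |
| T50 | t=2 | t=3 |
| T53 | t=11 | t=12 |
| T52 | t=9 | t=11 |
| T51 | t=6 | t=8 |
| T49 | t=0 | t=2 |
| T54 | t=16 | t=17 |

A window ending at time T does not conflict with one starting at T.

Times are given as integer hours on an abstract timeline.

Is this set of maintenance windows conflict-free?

Yes

Two intervals overlap when each starts before the other ends.
Sorted by start: T49, T50, T51, T52, T53, T54, T55.
T50 starts exactly when T49 ends (back-to-back, no overlap) — done with T49.
T51 starts after T50 ends — done with T50.
T52 starts after T51 ends — done with T51.
T53 starts exactly when T52 ends (back-to-back, no overlap) — done with T52.
T54 starts after T53 ends — done with T53.
T55 starts after T54 ends.
Every pair is clear; the schedule has no overlaps.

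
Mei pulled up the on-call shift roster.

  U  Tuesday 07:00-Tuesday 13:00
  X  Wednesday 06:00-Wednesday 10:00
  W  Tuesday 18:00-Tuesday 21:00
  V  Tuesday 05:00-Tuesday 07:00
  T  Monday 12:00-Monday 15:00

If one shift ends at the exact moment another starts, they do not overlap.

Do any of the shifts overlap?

No

Sorted by start: T, V, U, W, X.
V starts after T ends, so nothing later overlaps T either.
U starts exactly when V ends (back-to-back, no overlap), so nothing later overlaps V either.
W starts after U ends, so nothing later overlaps U either.
X starts after W ends.
Every pair is clear; the schedule has no overlaps.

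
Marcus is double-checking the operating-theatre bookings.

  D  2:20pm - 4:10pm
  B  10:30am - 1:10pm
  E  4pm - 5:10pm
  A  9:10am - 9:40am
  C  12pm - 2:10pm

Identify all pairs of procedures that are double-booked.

Sorted by start: A, B, C, D, E.
B starts after A ends; A is clear from here.
C starts before B ends → B and C overlap.
D starts after B ends; B is clear from here.
D starts after C ends; C is clear from here.
E starts before D ends → D and E overlap.

B & C, D & E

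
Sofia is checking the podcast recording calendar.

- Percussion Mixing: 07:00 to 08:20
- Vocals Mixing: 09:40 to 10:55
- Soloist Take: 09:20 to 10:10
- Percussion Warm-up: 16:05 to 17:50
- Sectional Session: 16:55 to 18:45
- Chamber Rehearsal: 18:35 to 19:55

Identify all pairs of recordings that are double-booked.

Chamber Rehearsal & Sectional Session, Percussion Warm-up & Sectional Session, Soloist Take & Vocals Mixing

Sorted by start: Percussion Mixing, Soloist Take, Vocals Mixing, Percussion Warm-up, Sectional Session, Chamber Rehearsal.
Soloist Take starts after Percussion Mixing ends; Percussion Mixing is clear from here.
Vocals Mixing starts before Soloist Take ends → Soloist Take and Vocals Mixing overlap.
Percussion Warm-up starts after Soloist Take ends; Soloist Take is clear from here.
Percussion Warm-up starts after Vocals Mixing ends; Vocals Mixing is clear from here.
Sectional Session starts before Percussion Warm-up ends → Percussion Warm-up and Sectional Session overlap.
Chamber Rehearsal starts after Percussion Warm-up ends.
Chamber Rehearsal starts before Sectional Session ends → Sectional Session and Chamber Rehearsal overlap.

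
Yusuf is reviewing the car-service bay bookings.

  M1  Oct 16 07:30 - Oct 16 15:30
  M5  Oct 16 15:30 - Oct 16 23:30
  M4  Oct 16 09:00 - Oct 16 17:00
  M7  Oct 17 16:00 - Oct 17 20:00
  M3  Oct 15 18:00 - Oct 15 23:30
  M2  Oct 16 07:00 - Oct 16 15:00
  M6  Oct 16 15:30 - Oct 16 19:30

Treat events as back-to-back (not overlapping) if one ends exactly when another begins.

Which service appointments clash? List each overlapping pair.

Sorted by start: M3, M2, M1, M4, M5, M6, M7.
M2 starts after M3 ends, so M3 has no further overlaps.
M1 starts before M2 ends → M2 and M1 overlap.
M4 starts before M2 ends → M2 and M4 overlap.
M5 starts after M2 ends, so M2 has no further overlaps.
M4 starts before M1 ends → M1 and M4 overlap.
M5 starts exactly when M1 ends (back-to-back, no overlap), so M1 has no further overlaps.
M5 starts before M4 ends → M4 and M5 overlap.
M6 starts before M4 ends → M4 and M6 overlap.
M7 starts after M4 ends.
M6 starts before M5 ends → M5 and M6 overlap.
M7 starts after M5 ends.
M7 starts after M6 ends.

M1 & M2, M1 & M4, M2 & M4, M4 & M5, M4 & M6, M5 & M6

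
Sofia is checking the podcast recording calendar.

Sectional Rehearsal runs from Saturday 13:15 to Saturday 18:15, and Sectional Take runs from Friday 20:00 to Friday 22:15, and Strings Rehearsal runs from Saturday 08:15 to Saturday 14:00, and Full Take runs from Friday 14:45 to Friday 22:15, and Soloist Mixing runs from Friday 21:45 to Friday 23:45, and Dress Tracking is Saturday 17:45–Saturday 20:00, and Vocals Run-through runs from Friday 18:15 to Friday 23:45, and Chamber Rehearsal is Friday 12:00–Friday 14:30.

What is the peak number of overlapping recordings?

Sort all start/end points and keep a running count:
Friday 12:00 start Chamber Rehearsal → 1
Friday 14:30 end Chamber Rehearsal → 0
Friday 14:45 start Full Take → 1
Friday 18:15 start Vocals Run-through → 2
Friday 20:00 start Sectional Take → 3
Friday 21:45 start Soloist Mixing → 4
Friday 22:15 end Full Take → 3
Friday 22:15 end Sectional Take → 2
Friday 23:45 end Soloist Mixing → 1
Friday 23:45 end Vocals Run-through → 0
Saturday 08:15 start Strings Rehearsal → 1
Saturday 13:15 start Sectional Rehearsal → 2
Saturday 14:00 end Strings Rehearsal → 1
Saturday 17:45 start Dress Tracking → 2
Saturday 18:15 end Sectional Rehearsal → 1
Saturday 20:00 end Dress Tracking → 0
Peak is 4, at Friday 21:45 (Full Take, Sectional Take, Soloist Mixing, Vocals Run-through).

4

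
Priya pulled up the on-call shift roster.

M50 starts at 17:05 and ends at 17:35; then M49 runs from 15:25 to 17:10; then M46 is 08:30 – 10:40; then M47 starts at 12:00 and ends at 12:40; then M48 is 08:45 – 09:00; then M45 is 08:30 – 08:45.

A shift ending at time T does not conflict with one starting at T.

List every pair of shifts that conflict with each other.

Two intervals overlap when each starts before the other ends.
Sorted by start: M45, M46, M48, M47, M49, M50.
M46 starts before M45 ends → M45 and M46 overlap.
M48 starts exactly when M45 ends (back-to-back, no overlap) — done with M45.
M48 starts before M46 ends → M46 and M48 overlap.
M47 starts after M46 ends — done with M46.
M47 starts after M48 ends — done with M48.
M49 starts after M47 ends — done with M47.
M50 starts before M49 ends → M49 and M50 overlap.

M45 & M46, M46 & M48, M49 & M50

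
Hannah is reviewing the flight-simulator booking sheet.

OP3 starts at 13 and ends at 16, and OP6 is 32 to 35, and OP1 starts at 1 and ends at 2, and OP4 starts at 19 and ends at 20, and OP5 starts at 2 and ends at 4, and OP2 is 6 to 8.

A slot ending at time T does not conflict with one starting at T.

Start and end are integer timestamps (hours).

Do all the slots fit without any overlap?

Yes

Sorted by start: OP1, OP5, OP2, OP3, OP4, OP6.
OP5 starts exactly when OP1 ends (back-to-back, no overlap), so nothing later overlaps OP1 either.
OP2 starts after OP5 ends, so nothing later overlaps OP5 either.
OP3 starts after OP2 ends, so nothing later overlaps OP2 either.
OP4 starts after OP3 ends, so nothing later overlaps OP3 either.
OP6 starts after OP4 ends.
Every pair is clear; the schedule has no overlaps.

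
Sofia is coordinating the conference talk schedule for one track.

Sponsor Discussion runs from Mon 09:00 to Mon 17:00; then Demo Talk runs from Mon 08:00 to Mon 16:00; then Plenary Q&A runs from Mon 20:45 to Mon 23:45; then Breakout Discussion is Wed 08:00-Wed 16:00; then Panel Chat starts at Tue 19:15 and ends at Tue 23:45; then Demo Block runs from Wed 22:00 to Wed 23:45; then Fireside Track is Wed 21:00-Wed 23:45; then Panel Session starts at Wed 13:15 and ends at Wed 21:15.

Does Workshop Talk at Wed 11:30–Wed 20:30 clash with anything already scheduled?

Yes — it overlaps Breakout Discussion, Panel Session

Demo Talk: ends Mon 16:00 at or before Workshop Talk starts Wed 11:30 → clear.
Sponsor Discussion: ends Mon 17:00 at or before Workshop Talk starts Wed 11:30 → clear.
Plenary Q&A: ends Mon 23:45 at or before Workshop Talk starts Wed 11:30 → clear.
Panel Chat: ends Tue 23:45 at or before Workshop Talk starts Wed 11:30 → clear.
Breakout Discussion: starts Wed 08:00 before Workshop Talk ends Wed 20:30, and ends Wed 16:00 after Workshop Talk starts Wed 11:30 → overlap.
Panel Session: starts Wed 13:15 before Workshop Talk ends Wed 20:30, and ends Wed 21:15 after Workshop Talk starts Wed 11:30 → overlap.
Fireside Track: starts Wed 21:00 at or after Workshop Talk ends Wed 20:30 → clear.
Demo Block: starts Wed 22:00 at or after Workshop Talk ends Wed 20:30 → clear.
Workshop Talk overlaps Breakout Discussion, Panel Session.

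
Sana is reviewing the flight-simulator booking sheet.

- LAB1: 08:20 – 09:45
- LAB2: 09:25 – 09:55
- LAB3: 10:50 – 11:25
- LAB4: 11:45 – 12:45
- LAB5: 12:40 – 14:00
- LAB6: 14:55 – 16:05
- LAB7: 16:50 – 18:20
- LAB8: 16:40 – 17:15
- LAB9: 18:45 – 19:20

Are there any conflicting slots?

Sorted by start: LAB1, LAB2, LAB3, LAB4, LAB5, LAB6, LAB8, LAB7, LAB9.
LAB2 starts before LAB1 ends → LAB1 and LAB2 overlap.
That's a conflict, so the schedule is not conflict-free.

Yes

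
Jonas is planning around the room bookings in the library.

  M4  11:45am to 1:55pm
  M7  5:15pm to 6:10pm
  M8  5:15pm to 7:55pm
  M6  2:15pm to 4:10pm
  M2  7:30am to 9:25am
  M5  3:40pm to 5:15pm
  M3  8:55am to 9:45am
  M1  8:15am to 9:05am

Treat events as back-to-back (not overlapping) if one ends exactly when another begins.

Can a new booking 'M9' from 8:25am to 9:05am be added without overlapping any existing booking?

M2: starts 7:30am before M9 ends 9:05am, and ends 9:25am after M9 starts 8:25am → overlap.
M1: starts 8:15am before M9 ends 9:05am, and ends 9:05am after M9 starts 8:25am → overlap.
M3: starts 8:55am before M9 ends 9:05am, and ends 9:45am after M9 starts 8:25am → overlap.
M4: starts 11:45am at or after M9 ends 9:05am → clear.
M6: starts 2:15pm at or after M9 ends 9:05am → clear.
M5: starts 3:40pm at or after M9 ends 9:05am → clear.
M7: starts 5:15pm at or after M9 ends 9:05am → clear.
M8: starts 5:15pm at or after M9 ends 9:05am → clear.
M9 overlaps M1, M2, M3.

No — it overlaps M1, M2, M3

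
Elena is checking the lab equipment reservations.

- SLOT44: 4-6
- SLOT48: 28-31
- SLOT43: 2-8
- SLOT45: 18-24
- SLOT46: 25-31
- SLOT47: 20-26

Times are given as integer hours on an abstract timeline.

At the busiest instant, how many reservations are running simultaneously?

2

Walk through starts and ends in time order (an end at T is processed before a start at T):
2 start SLOT43 → 1
4 start SLOT44 → 2
6 end SLOT44 → 1
8 end SLOT43 → 0
18 start SLOT45 → 1
20 start SLOT47 → 2
24 end SLOT45 → 1
25 start SLOT46 → 2
26 end SLOT47 → 1
28 start SLOT48 → 2
31 end SLOT46 → 1
31 end SLOT48 → 0
Peak is 2, at 4 (SLOT43, SLOT44).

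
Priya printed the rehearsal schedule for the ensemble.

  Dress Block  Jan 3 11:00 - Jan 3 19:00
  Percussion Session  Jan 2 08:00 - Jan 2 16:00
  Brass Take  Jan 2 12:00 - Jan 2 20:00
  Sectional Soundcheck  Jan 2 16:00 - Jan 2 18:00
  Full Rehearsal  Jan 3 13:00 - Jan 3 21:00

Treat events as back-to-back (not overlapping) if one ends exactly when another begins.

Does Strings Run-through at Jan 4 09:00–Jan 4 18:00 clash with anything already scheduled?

No — it doesn't clash with anything

Percussion Session: ends Jan 2 16:00 at or before Strings Run-through starts Jan 4 09:00 → clear.
Brass Take: ends Jan 2 20:00 at or before Strings Run-through starts Jan 4 09:00 → clear.
Sectional Soundcheck: ends Jan 2 18:00 at or before Strings Run-through starts Jan 4 09:00 → clear.
Dress Block: ends Jan 3 19:00 at or before Strings Run-through starts Jan 4 09:00 → clear.
Full Rehearsal: ends Jan 3 21:00 at or before Strings Run-through starts Jan 4 09:00 → clear.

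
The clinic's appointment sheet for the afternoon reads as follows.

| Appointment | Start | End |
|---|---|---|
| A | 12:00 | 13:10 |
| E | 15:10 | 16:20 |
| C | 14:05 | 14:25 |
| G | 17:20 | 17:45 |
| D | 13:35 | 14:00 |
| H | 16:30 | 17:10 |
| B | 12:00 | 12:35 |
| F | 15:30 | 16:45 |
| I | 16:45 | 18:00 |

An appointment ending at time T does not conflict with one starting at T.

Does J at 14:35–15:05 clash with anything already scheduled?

A: ends 13:10 at or before J starts 14:35 → clear.
B: ends 12:35 at or before J starts 14:35 → clear.
D: ends 14:00 at or before J starts 14:35 → clear.
C: ends 14:25 at or before J starts 14:35 → clear.
E: starts 15:10 at or after J ends 15:05 → clear.
F: starts 15:30 at or after J ends 15:05 → clear.
H: starts 16:30 at or after J ends 15:05 → clear.
I: starts 16:45 at or after J ends 15:05 → clear.
G: starts 17:20 at or after J ends 15:05 → clear.

No — it doesn't clash with anything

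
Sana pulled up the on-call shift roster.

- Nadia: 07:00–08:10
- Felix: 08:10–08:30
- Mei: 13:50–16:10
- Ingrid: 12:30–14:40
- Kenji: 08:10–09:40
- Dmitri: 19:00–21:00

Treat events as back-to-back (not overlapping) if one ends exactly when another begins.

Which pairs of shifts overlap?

Felix & Kenji, Ingrid & Mei

Check each pair: they overlap iff neither finishes before the other starts.
Sorted by start: Nadia, Felix, Kenji, Ingrid, Mei, Dmitri.
Felix starts exactly when Nadia ends (back-to-back, no overlap) — done with Nadia.
Kenji starts before Felix ends → Felix and Kenji overlap.
Ingrid starts after Felix ends — done with Felix.
Ingrid starts after Kenji ends — done with Kenji.
Mei starts before Ingrid ends → Ingrid and Mei overlap.
Dmitri starts after Ingrid ends.
Dmitri starts after Mei ends.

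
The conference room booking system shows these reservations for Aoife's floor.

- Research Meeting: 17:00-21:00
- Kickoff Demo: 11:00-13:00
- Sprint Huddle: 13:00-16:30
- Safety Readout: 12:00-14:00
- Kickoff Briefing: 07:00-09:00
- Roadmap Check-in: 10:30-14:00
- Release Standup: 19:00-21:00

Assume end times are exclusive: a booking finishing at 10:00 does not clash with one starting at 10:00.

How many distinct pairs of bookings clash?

6

Two intervals overlap when each starts before the other ends.
Sorted by start: Kickoff Briefing, Roadmap Check-in, Kickoff Demo, Safety Readout, Sprint Huddle, Research Meeting, Release Standup.
Roadmap Check-in starts after Kickoff Briefing ends; Kickoff Briefing is clear from here.
Kickoff Demo starts before Roadmap Check-in ends → Roadmap Check-in and Kickoff Demo overlap.
Safety Readout starts before Roadmap Check-in ends → Roadmap Check-in and Safety Readout overlap.
Sprint Huddle starts before Roadmap Check-in ends → Roadmap Check-in and Sprint Huddle overlap.
Research Meeting starts after Roadmap Check-in ends; Roadmap Check-in is clear from here.
Safety Readout starts before Kickoff Demo ends → Kickoff Demo and Safety Readout overlap.
Sprint Huddle starts exactly when Kickoff Demo ends (back-to-back, no overlap); Kickoff Demo is clear from here.
Sprint Huddle starts before Safety Readout ends → Safety Readout and Sprint Huddle overlap.
Research Meeting starts after Safety Readout ends; Safety Readout is clear from here.
Research Meeting starts after Sprint Huddle ends; Sprint Huddle is clear from here.
Release Standup starts before Research Meeting ends → Research Meeting and Release Standup overlap.
Overlapping pairs: Kickoff Demo & Roadmap Check-in, Kickoff Demo & Safety Readout, Release Standup & Research Meeting, Roadmap Check-in & Safety Readout, Roadmap Check-in & Sprint Huddle, Safety Readout & Sprint Huddle — 6 in total.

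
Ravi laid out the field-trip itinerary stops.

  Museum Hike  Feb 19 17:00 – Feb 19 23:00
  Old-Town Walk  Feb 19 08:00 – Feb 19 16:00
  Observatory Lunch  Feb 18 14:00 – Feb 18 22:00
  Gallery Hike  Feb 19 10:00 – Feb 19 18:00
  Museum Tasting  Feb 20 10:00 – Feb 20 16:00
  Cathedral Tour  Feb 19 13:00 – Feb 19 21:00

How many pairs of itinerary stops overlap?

Sorted by start: Observatory Lunch, Old-Town Walk, Gallery Hike, Cathedral Tour, Museum Hike, Museum Tasting.
Old-Town Walk starts after Observatory Lunch ends; Observatory Lunch is clear from here.
Gallery Hike starts before Old-Town Walk ends → Old-Town Walk and Gallery Hike overlap.
Cathedral Tour starts before Old-Town Walk ends → Old-Town Walk and Cathedral Tour overlap.
Museum Hike starts after Old-Town Walk ends; Old-Town Walk is clear from here.
Cathedral Tour starts before Gallery Hike ends → Gallery Hike and Cathedral Tour overlap.
Museum Hike starts before Gallery Hike ends → Gallery Hike and Museum Hike overlap.
Museum Tasting starts after Gallery Hike ends.
Museum Hike starts before Cathedral Tour ends → Cathedral Tour and Museum Hike overlap.
Museum Tasting starts after Cathedral Tour ends.
Museum Tasting starts after Museum Hike ends.
Overlapping pairs: Cathedral Tour & Gallery Hike, Cathedral Tour & Museum Hike, Cathedral Tour & Old-Town Walk, Gallery Hike & Museum Hike, Gallery Hike & Old-Town Walk — 5 in total.

5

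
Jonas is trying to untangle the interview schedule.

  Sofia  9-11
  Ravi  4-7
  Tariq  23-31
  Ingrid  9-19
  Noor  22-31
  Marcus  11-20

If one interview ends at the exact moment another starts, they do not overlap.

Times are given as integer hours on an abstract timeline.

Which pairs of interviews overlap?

Ingrid & Marcus, Ingrid & Sofia, Noor & Tariq

Sorted by start: Ravi, Ingrid, Sofia, Marcus, Noor, Tariq.
Ingrid starts after Ravi ends, so nothing later overlaps Ravi either.
Sofia starts before Ingrid ends → Ingrid and Sofia overlap.
Marcus starts before Ingrid ends → Ingrid and Marcus overlap.
Noor starts after Ingrid ends, so nothing later overlaps Ingrid either.
Marcus starts exactly when Sofia ends (back-to-back, no overlap), so nothing later overlaps Sofia either.
Noor starts after Marcus ends, so nothing later overlaps Marcus either.
Tariq starts before Noor ends → Noor and Tariq overlap.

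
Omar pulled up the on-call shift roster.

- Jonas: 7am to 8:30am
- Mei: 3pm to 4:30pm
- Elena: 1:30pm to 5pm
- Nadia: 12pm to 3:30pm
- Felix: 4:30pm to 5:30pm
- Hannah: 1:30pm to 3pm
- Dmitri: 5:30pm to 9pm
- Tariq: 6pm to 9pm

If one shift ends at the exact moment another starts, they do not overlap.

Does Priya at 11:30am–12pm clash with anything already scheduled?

Jonas: ends 8:30am at or before Priya starts 11:30am → clear.
Nadia: starts 12pm at or after Priya ends 12pm → clear.
Elena: starts 1:30pm at or after Priya ends 12pm → clear.
Hannah: starts 1:30pm at or after Priya ends 12pm → clear.
Mei: starts 3pm at or after Priya ends 12pm → clear.
Felix: starts 4:30pm at or after Priya ends 12pm → clear.
Dmitri: starts 5:30pm at or after Priya ends 12pm → clear.
Tariq: starts 6pm at or after Priya ends 12pm → clear.

No — it doesn't clash with anything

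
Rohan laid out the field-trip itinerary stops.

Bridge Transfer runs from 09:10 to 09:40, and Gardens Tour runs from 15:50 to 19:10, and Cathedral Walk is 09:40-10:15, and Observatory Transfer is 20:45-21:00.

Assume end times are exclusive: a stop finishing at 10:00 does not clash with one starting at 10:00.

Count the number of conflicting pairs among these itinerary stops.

0

Sorted by start: Bridge Transfer, Cathedral Walk, Gardens Tour, Observatory Transfer.
Cathedral Walk starts exactly when Bridge Transfer ends (back-to-back, no overlap) — done with Bridge Transfer.
Gardens Tour starts after Cathedral Walk ends — done with Cathedral Walk.
Observatory Transfer starts after Gardens Tour ends.
No pair overlaps.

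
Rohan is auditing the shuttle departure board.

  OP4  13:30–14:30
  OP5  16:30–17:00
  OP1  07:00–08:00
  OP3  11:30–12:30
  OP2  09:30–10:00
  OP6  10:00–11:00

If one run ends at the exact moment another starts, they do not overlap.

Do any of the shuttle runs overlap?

Sorted by start: OP1, OP2, OP6, OP3, OP4, OP5.
OP2 starts after OP1 ends, so OP1 has no further overlaps.
OP6 starts exactly when OP2 ends (back-to-back, no overlap), so OP2 has no further overlaps.
OP3 starts after OP6 ends, so OP6 has no further overlaps.
OP4 starts after OP3 ends, so OP3 has no further overlaps.
OP5 starts after OP4 ends.
Every pair is clear; the schedule has no overlaps.

No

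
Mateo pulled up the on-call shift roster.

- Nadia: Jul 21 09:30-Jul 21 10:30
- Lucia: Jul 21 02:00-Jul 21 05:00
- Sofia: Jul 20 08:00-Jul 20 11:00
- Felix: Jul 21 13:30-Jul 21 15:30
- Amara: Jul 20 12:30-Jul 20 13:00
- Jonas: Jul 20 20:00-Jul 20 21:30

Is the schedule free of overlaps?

Yes

Check each pair: they overlap iff neither finishes before the other starts.
Sorted by start: Sofia, Amara, Jonas, Lucia, Nadia, Felix.
Amara starts after Sofia ends, so Sofia has no further overlaps.
Jonas starts after Amara ends, so Amara has no further overlaps.
Lucia starts after Jonas ends, so Jonas has no further overlaps.
Nadia starts after Lucia ends, so Lucia has no further overlaps.
Felix starts after Nadia ends.
Every pair is clear; the schedule has no overlaps.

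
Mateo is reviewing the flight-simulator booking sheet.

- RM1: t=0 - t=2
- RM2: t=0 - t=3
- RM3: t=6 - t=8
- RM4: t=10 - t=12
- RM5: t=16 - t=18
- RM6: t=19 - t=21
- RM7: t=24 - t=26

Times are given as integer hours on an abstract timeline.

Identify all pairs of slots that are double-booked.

RM1 & RM2

Sorted by start: RM1, RM2, RM3, RM4, RM5, RM6, RM7.
RM2 starts before RM1 ends → RM1 and RM2 overlap.
RM3 starts after RM1 ends — done with RM1.
RM3 starts after RM2 ends — done with RM2.
RM4 starts after RM3 ends — done with RM3.
RM5 starts after RM4 ends — done with RM4.
RM6 starts after RM5 ends — done with RM5.
RM7 starts after RM6 ends.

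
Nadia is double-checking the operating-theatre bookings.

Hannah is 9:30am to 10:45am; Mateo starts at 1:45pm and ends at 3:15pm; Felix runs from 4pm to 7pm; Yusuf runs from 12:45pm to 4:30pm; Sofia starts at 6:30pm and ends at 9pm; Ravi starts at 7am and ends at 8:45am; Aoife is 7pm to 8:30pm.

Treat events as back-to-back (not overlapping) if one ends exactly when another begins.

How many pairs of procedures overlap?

Sorted by start: Ravi, Hannah, Yusuf, Mateo, Felix, Sofia, Aoife.
Hannah starts after Ravi ends — done with Ravi.
Yusuf starts after Hannah ends — done with Hannah.
Mateo starts before Yusuf ends → Yusuf and Mateo overlap.
Felix starts before Yusuf ends → Yusuf and Felix overlap.
Sofia starts after Yusuf ends — done with Yusuf.
Felix starts after Mateo ends — done with Mateo.
Sofia starts before Felix ends → Felix and Sofia overlap.
Aoife starts exactly when Felix ends (back-to-back, no overlap).
Aoife starts before Sofia ends → Sofia and Aoife overlap.
Overlapping pairs: Aoife & Sofia, Felix & Sofia, Felix & Yusuf, Mateo & Yusuf — 4 in total.

4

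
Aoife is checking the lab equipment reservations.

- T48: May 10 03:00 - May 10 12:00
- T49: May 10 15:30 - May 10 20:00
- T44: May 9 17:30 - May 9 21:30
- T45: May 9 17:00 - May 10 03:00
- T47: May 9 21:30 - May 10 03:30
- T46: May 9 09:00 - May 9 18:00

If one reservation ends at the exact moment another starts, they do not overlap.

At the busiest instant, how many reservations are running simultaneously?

Sort all start/end points and keep a running count:
May 9 09:00 start T46 → 1
May 9 17:00 start T45 → 2
May 9 17:30 start T44 → 3
May 9 18:00 end T46 → 2
May 9 21:30 end T44 → 1
May 9 21:30 start T47 → 2
May 10 03:00 end T45 → 1
May 10 03:00 start T48 → 2
May 10 03:30 end T47 → 1
May 10 12:00 end T48 → 0
May 10 15:30 start T49 → 1
May 10 20:00 end T49 → 0
Peak is 3, at May 9 17:30 (T44, T45, T46).

3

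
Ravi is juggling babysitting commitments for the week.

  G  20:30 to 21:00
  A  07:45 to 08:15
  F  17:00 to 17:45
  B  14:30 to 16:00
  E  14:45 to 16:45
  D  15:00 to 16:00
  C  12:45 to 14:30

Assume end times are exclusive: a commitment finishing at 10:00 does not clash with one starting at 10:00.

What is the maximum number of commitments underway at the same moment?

Sort all start/end points and keep a running count:
07:45 start A → 1
08:15 end A → 0
12:45 start C → 1
14:30 end C → 0
14:30 start B → 1
14:45 start E → 2
15:00 start D → 3
16:00 end B → 2
16:00 end D → 1
16:45 end E → 0
17:00 start F → 1
17:45 end F → 0
20:30 start G → 1
21:00 end G → 0
Peak is 3, at 15:00 (B, D, E).

3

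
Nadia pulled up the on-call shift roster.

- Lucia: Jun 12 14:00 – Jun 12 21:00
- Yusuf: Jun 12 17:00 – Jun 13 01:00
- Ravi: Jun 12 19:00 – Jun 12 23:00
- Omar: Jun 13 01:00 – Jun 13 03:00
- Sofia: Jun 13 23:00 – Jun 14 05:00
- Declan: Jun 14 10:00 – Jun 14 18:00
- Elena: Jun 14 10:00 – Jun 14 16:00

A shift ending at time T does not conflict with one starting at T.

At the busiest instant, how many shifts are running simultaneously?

3

Walk through starts and ends in time order (an end at T is processed before a start at T):
Jun 12 14:00 start Lucia → 1
Jun 12 17:00 start Yusuf → 2
Jun 12 19:00 start Ravi → 3
Jun 12 21:00 end Lucia → 2
Jun 12 23:00 end Ravi → 1
Jun 13 01:00 end Yusuf → 0
Jun 13 01:00 start Omar → 1
Jun 13 03:00 end Omar → 0
Jun 13 23:00 start Sofia → 1
Jun 14 05:00 end Sofia → 0
Jun 14 10:00 start Declan → 1
Jun 14 10:00 start Elena → 2
Jun 14 16:00 end Elena → 1
Jun 14 18:00 end Declan → 0
Peak is 3, at Jun 12 19:00 (Lucia, Ravi, Yusuf).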